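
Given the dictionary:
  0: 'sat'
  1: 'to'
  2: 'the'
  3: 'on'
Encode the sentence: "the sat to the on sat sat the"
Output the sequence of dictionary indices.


Look up each word in the dictionary:
  'the' -> 2
  'sat' -> 0
  'to' -> 1
  'the' -> 2
  'on' -> 3
  'sat' -> 0
  'sat' -> 0
  'the' -> 2

Encoded: [2, 0, 1, 2, 3, 0, 0, 2]


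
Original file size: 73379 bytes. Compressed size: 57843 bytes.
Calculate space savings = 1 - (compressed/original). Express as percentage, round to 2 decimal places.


ratio = compressed/original = 57843/73379 = 0.788277
savings = 1 - ratio = 1 - 0.788277 = 0.211723
as a percentage: 0.211723 * 100 = 21.17%

Space savings = 1 - 57843/73379 = 21.17%


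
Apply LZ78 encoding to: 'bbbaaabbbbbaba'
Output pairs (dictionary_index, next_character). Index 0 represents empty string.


LZ78 encoding steps:
Dictionary: {0: ''}
Step 1: w='' (idx 0), next='b' -> output (0, 'b'), add 'b' as idx 1
Step 2: w='b' (idx 1), next='b' -> output (1, 'b'), add 'bb' as idx 2
Step 3: w='' (idx 0), next='a' -> output (0, 'a'), add 'a' as idx 3
Step 4: w='a' (idx 3), next='a' -> output (3, 'a'), add 'aa' as idx 4
Step 5: w='bb' (idx 2), next='b' -> output (2, 'b'), add 'bbb' as idx 5
Step 6: w='bb' (idx 2), next='a' -> output (2, 'a'), add 'bba' as idx 6
Step 7: w='b' (idx 1), next='a' -> output (1, 'a'), add 'ba' as idx 7


Encoded: [(0, 'b'), (1, 'b'), (0, 'a'), (3, 'a'), (2, 'b'), (2, 'a'), (1, 'a')]


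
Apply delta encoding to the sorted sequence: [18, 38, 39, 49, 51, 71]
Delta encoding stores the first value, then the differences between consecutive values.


First value: 18
Deltas:
  38 - 18 = 20
  39 - 38 = 1
  49 - 39 = 10
  51 - 49 = 2
  71 - 51 = 20


Delta encoded: [18, 20, 1, 10, 2, 20]


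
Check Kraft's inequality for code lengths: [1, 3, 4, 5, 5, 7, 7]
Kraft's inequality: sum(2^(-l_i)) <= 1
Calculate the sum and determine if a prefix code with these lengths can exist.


Sum = 2^(-1) + 2^(-3) + 2^(-4) + 2^(-5) + 2^(-5) + 2^(-7) + 2^(-7)
    = 0.5 + 0.125 + 0.0625 + 0.03125 + 0.03125 + 0.0078125 + 0.0078125
    = 98/128 = 0.765625
Since 0.765625 <= 1, Kraft's inequality IS satisfied.
A prefix code with these lengths CAN exist.

Kraft sum = 0.765625. Satisfied.


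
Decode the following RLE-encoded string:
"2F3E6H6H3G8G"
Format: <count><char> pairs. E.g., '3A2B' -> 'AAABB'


Expanding each <count><char> pair:
  2F -> 'FF'
  3E -> 'EEE'
  6H -> 'HHHHHH'
  6H -> 'HHHHHH'
  3G -> 'GGG'
  8G -> 'GGGGGGGG'

Decoded = FFEEEHHHHHHHHHHHHGGGGGGGGGGG


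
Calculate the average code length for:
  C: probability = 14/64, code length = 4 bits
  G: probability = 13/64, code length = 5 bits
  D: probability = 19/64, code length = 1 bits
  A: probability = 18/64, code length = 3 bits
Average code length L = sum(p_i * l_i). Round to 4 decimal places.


Weighted contributions p_i * l_i:
  C: (14/64) * 4 = 56/64
  G: (13/64) * 5 = 65/64
  D: (19/64) * 1 = 19/64
  A: (18/64) * 3 = 54/64
Sum = (56 + 65 + 19 + 54)/64 = 194/64

L = 194/64 = 3.0313 bits/symbol


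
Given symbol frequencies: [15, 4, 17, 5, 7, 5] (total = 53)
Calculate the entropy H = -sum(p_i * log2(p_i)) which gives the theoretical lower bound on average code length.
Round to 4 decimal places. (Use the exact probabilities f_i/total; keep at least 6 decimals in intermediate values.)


Per-symbol terms -p_i * log2(p_i) with p_i = f_i/53:
  p = 15/53 = 0.283019: log2(p) = -1.821030, -p*log2(p) = 0.515386
  p = 4/53 = 0.075472: log2(p) = -3.727920, -p*log2(p) = 0.281352
  p = 17/53 = 0.320755: log2(p) = -1.640458, -p*log2(p) = 0.526185
  p = 5/53 = 0.094340: log2(p) = -3.405992, -p*log2(p) = 0.321320
  p = 7/53 = 0.132075: log2(p) = -2.920566, -p*log2(p) = 0.385735
  p = 5/53 = 0.094340: log2(p) = -3.405992, -p*log2(p) = 0.321320
H = 0.515386 + 0.281352 + 0.526185 + 0.321320 + 0.385735 + 0.321320 = 2.351298

H = 2.3513 bits/symbol


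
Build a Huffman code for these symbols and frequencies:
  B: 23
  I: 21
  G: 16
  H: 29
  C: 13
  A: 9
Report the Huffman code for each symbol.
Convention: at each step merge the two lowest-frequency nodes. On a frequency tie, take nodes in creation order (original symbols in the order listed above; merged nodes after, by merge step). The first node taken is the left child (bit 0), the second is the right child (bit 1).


Huffman tree construction:
Step 1: Merge A(9) + C(13) = 22
Step 2: Merge G(16) + I(21) = 37
Step 3: Merge (A+C)(22) + B(23) = 45
Step 4: Merge H(29) + (G+I)(37) = 66
Step 5: Merge ((A+C)+B)(45) + (H+(G+I))(66) = 111
Read each symbol's code off the tree from the root (left child = 0, right child = 1).

Codes:
  B: 01 (length 2)
  I: 111 (length 3)
  G: 110 (length 3)
  H: 10 (length 2)
  C: 001 (length 3)
  A: 000 (length 3)
Average code length: 281/111 = 2.5315 bits/symbol


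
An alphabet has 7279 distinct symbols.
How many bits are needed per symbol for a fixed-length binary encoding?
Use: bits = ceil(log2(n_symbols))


log2(7279) = 12.8295
Bracket: 2^12 = 4096 < 7279 <= 2^13 = 8192
So ceil(log2(7279)) = 13

bits = ceil(log2(7279)) = ceil(12.8295) = 13 bits


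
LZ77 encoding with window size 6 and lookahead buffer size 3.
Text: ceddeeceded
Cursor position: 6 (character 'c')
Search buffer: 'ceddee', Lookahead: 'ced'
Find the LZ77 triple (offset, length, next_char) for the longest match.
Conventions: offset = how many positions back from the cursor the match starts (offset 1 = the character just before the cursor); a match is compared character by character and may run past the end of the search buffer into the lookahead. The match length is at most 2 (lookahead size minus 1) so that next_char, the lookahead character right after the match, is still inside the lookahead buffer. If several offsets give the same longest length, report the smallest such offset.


Try each offset into the search buffer:
  offset=1 (pos 5, char 'e'): match length 0
  offset=2 (pos 4, char 'e'): match length 0
  offset=3 (pos 3, char 'd'): match length 0
  offset=4 (pos 2, char 'd'): match length 0
  offset=5 (pos 1, char 'e'): match length 0
  offset=6 (pos 0, char 'c'): match length 2
Longest match has length 2 at offset 6.
next_char = character at position 6 + 2 = 8 -> 'd'

Best match: offset=6, length=2 (matching 'ce' starting at position 0)
LZ77 triple: (6, 2, 'd')


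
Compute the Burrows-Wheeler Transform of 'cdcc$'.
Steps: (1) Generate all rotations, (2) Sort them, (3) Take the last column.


Rotations (sorted):
  0: $cdcc -> last char: c
  1: c$cdc -> last char: c
  2: cc$cd -> last char: d
  3: cdcc$ -> last char: $
  4: dcc$c -> last char: c


BWT = ccd$c


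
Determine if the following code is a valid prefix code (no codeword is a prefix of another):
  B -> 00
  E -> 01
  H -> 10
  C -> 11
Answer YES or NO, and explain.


Checking each pair (does one codeword prefix another?):
  B='00' vs E='01': no prefix
  B='00' vs H='10': no prefix
  B='00' vs C='11': no prefix
  E='01' vs B='00': no prefix
  E='01' vs H='10': no prefix
  E='01' vs C='11': no prefix
  H='10' vs B='00': no prefix
  H='10' vs E='01': no prefix
  H='10' vs C='11': no prefix
  C='11' vs B='00': no prefix
  C='11' vs E='01': no prefix
  C='11' vs H='10': no prefix
No violation found over all pairs.

YES -- this is a valid prefix code. No codeword is a prefix of any other codeword.


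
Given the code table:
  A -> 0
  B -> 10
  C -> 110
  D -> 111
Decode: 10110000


Decoding:
10 -> B
110 -> C
0 -> A
0 -> A
0 -> A


Result: BCAAA


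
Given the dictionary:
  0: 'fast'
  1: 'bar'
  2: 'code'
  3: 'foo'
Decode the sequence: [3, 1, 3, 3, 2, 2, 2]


Look up each index in the dictionary:
  3 -> 'foo'
  1 -> 'bar'
  3 -> 'foo'
  3 -> 'foo'
  2 -> 'code'
  2 -> 'code'
  2 -> 'code'

Decoded: "foo bar foo foo code code code"


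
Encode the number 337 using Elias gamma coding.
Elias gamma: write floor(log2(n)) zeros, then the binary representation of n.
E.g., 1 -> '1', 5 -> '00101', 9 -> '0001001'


num_bits = floor(log2(337)) + 1 = 9
leading_zeros = num_bits - 1 = 8
binary(337) = 101010001

Elias gamma(337) = '00000000' + '101010001' = 00000000101010001 (17 bits)


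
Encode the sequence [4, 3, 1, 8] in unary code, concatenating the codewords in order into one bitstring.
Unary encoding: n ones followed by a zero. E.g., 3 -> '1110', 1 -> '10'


Encode each number as n ones followed by a terminating 0:
  4 -> 11110 (5 bits)
  3 -> 1110 (4 bits)
  1 -> 10 (2 bits)
  8 -> 111111110 (9 bits)
Total length = 5 + 4 + 2 + 9 = 20 bits.

Unary([4, 3, 1, 8]) = 11110111010111111110 (20 bits)


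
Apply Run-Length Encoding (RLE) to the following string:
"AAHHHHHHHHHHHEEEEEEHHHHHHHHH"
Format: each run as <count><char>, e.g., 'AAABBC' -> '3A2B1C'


Scanning runs left to right:
  i=0: run of 'A' x 2 -> '2A'
  i=2: run of 'H' x 11 -> '11H'
  i=13: run of 'E' x 6 -> '6E'
  i=19: run of 'H' x 9 -> '9H'

RLE = 2A11H6E9H


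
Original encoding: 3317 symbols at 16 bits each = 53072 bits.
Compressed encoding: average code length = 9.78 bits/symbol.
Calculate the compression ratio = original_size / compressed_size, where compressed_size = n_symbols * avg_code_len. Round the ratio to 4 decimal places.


original_size = n_symbols * orig_bits = 3317 * 16 = 53072 bits
compressed_size = n_symbols * avg_code_len = 3317 * 9.78 = 32440.26 bits
ratio = original_size / compressed_size = 53072 / 32440.26 = 1.636

Compression ratio = 1.636


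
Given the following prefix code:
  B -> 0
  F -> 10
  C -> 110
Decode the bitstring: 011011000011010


Decoding step by step:
Bits 0 -> B
Bits 110 -> C
Bits 110 -> C
Bits 0 -> B
Bits 0 -> B
Bits 0 -> B
Bits 110 -> C
Bits 10 -> F


Decoded message: BCCBBBCF


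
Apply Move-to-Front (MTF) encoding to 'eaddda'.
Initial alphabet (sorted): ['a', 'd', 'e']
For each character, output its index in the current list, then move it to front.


MTF encoding:
'e': index 2 in ['a', 'd', 'e'] -> ['e', 'a', 'd']
'a': index 1 in ['e', 'a', 'd'] -> ['a', 'e', 'd']
'd': index 2 in ['a', 'e', 'd'] -> ['d', 'a', 'e']
'd': index 0 in ['d', 'a', 'e'] -> ['d', 'a', 'e']
'd': index 0 in ['d', 'a', 'e'] -> ['d', 'a', 'e']
'a': index 1 in ['d', 'a', 'e'] -> ['a', 'd', 'e']


Output: [2, 1, 2, 0, 0, 1]


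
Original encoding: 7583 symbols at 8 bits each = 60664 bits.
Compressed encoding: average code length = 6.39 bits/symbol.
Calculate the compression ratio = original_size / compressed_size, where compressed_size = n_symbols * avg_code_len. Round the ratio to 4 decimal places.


original_size = n_symbols * orig_bits = 7583 * 8 = 60664 bits
compressed_size = n_symbols * avg_code_len = 7583 * 6.39 = 48455.37 bits
ratio = original_size / compressed_size = 60664 / 48455.37 = 1.252

Compression ratio = 1.252


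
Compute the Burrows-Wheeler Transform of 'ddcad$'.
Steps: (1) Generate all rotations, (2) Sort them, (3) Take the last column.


Rotations (sorted):
  0: $ddcad -> last char: d
  1: ad$ddc -> last char: c
  2: cad$dd -> last char: d
  3: d$ddca -> last char: a
  4: dcad$d -> last char: d
  5: ddcad$ -> last char: $


BWT = dcdad$


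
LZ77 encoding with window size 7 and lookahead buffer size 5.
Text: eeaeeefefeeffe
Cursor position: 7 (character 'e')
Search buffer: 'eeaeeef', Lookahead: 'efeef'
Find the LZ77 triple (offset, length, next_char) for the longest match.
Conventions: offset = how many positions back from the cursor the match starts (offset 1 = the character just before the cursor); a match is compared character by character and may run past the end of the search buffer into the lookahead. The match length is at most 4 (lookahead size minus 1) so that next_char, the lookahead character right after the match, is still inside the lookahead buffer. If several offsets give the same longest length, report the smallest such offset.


Try each offset into the search buffer:
  offset=1 (pos 6, char 'f'): match length 0
  offset=2 (pos 5, char 'e'): match length 3
  offset=3 (pos 4, char 'e'): match length 1
  offset=4 (pos 3, char 'e'): match length 1
  offset=5 (pos 2, char 'a'): match length 0
  offset=6 (pos 1, char 'e'): match length 1
  offset=7 (pos 0, char 'e'): match length 1
Longest match has length 3 at offset 2.
next_char = character at position 7 + 3 = 10 -> 'e'

Best match: offset=2, length=3 (matching 'efe' starting at position 5)
LZ77 triple: (2, 3, 'e')


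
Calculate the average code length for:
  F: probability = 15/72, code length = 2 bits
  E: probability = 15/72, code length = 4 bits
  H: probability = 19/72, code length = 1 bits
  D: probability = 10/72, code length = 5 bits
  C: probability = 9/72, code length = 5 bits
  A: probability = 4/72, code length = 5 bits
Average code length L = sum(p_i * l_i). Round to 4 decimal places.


Weighted contributions p_i * l_i:
  F: (15/72) * 2 = 30/72
  E: (15/72) * 4 = 60/72
  H: (19/72) * 1 = 19/72
  D: (10/72) * 5 = 50/72
  C: (9/72) * 5 = 45/72
  A: (4/72) * 5 = 20/72
Sum = (30 + 60 + 19 + 50 + 45 + 20)/72 = 224/72

L = 224/72 = 3.1111 bits/symbol


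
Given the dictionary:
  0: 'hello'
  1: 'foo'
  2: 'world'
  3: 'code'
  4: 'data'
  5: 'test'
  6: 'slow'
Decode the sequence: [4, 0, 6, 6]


Look up each index in the dictionary:
  4 -> 'data'
  0 -> 'hello'
  6 -> 'slow'
  6 -> 'slow'

Decoded: "data hello slow slow"


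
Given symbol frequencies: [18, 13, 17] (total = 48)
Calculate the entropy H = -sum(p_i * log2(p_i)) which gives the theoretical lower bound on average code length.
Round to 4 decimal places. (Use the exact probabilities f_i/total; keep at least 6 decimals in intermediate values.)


Per-symbol terms -p_i * log2(p_i) with p_i = f_i/48:
  p = 18/48 = 0.375000: log2(p) = -1.415037, -p*log2(p) = 0.530639
  p = 13/48 = 0.270833: log2(p) = -1.884523, -p*log2(p) = 0.510392
  p = 17/48 = 0.354167: log2(p) = -1.497500, -p*log2(p) = 0.530364
H = 0.530639 + 0.510392 + 0.530364 = 1.571395

H = 1.5714 bits/symbol


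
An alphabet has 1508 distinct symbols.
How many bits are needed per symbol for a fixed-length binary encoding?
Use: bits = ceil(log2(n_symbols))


log2(1508) = 10.5584
Bracket: 2^10 = 1024 < 1508 <= 2^11 = 2048
So ceil(log2(1508)) = 11

bits = ceil(log2(1508)) = ceil(10.5584) = 11 bits


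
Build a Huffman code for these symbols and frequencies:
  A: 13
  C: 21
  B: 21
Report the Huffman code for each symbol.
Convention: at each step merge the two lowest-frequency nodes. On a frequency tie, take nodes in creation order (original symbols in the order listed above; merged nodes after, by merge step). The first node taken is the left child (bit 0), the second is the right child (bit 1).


Huffman tree construction:
Step 1: Merge A(13) + C(21) = 34
Step 2: Merge B(21) + (A+C)(34) = 55
Read each symbol's code off the tree from the root (left child = 0, right child = 1).

Codes:
  A: 10 (length 2)
  C: 11 (length 2)
  B: 0 (length 1)
Average code length: 89/55 = 1.6182 bits/symbol


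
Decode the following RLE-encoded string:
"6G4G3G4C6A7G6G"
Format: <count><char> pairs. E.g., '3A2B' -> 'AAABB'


Expanding each <count><char> pair:
  6G -> 'GGGGGG'
  4G -> 'GGGG'
  3G -> 'GGG'
  4C -> 'CCCC'
  6A -> 'AAAAAA'
  7G -> 'GGGGGGG'
  6G -> 'GGGGGG'

Decoded = GGGGGGGGGGGGGCCCCAAAAAAGGGGGGGGGGGGG


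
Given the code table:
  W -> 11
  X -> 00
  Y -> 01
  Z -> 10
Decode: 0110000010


Decoding:
01 -> Y
10 -> Z
00 -> X
00 -> X
10 -> Z


Result: YZXXZ


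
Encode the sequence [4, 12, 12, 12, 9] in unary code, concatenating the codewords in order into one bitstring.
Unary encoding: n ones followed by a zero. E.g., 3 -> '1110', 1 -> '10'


Encode each number as n ones followed by a terminating 0:
  4 -> 11110 (5 bits)
  12 -> 1111111111110 (13 bits)
  12 -> 1111111111110 (13 bits)
  12 -> 1111111111110 (13 bits)
  9 -> 1111111110 (10 bits)
Total length = 5 + 13 + 13 + 13 + 10 = 54 bits.

Unary([4, 12, 12, 12, 9]) = 111101111111111110111111111111011111111111101111111110 (54 bits)


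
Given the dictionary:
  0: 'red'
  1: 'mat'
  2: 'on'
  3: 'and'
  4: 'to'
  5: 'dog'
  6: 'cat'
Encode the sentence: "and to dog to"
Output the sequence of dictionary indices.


Look up each word in the dictionary:
  'and' -> 3
  'to' -> 4
  'dog' -> 5
  'to' -> 4

Encoded: [3, 4, 5, 4]


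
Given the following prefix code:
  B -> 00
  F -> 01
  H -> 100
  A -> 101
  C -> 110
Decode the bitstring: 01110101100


Decoding step by step:
Bits 01 -> F
Bits 110 -> C
Bits 101 -> A
Bits 100 -> H


Decoded message: FCAH


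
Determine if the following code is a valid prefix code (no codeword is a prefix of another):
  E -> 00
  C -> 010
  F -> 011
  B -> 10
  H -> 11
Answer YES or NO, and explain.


Checking each pair (does one codeword prefix another?):
  E='00' vs C='010': no prefix
  E='00' vs F='011': no prefix
  E='00' vs B='10': no prefix
  E='00' vs H='11': no prefix
  C='010' vs E='00': no prefix
  C='010' vs F='011': no prefix
  C='010' vs B='10': no prefix
  C='010' vs H='11': no prefix
  F='011' vs E='00': no prefix
  F='011' vs C='010': no prefix
  F='011' vs B='10': no prefix
  F='011' vs H='11': no prefix
  B='10' vs E='00': no prefix
  B='10' vs C='010': no prefix
  B='10' vs F='011': no prefix
  B='10' vs H='11': no prefix
  H='11' vs E='00': no prefix
  H='11' vs C='010': no prefix
  H='11' vs F='011': no prefix
  H='11' vs B='10': no prefix
No violation found over all pairs.

YES -- this is a valid prefix code. No codeword is a prefix of any other codeword.


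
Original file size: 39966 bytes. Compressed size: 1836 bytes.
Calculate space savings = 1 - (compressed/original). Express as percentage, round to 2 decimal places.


ratio = compressed/original = 1836/39966 = 0.045939
savings = 1 - ratio = 1 - 0.045939 = 0.954061
as a percentage: 0.954061 * 100 = 95.41%

Space savings = 1 - 1836/39966 = 95.41%


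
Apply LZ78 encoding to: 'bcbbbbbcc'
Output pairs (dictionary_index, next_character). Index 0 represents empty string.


LZ78 encoding steps:
Dictionary: {0: ''}
Step 1: w='' (idx 0), next='b' -> output (0, 'b'), add 'b' as idx 1
Step 2: w='' (idx 0), next='c' -> output (0, 'c'), add 'c' as idx 2
Step 3: w='b' (idx 1), next='b' -> output (1, 'b'), add 'bb' as idx 3
Step 4: w='bb' (idx 3), next='b' -> output (3, 'b'), add 'bbb' as idx 4
Step 5: w='c' (idx 2), next='c' -> output (2, 'c'), add 'cc' as idx 5


Encoded: [(0, 'b'), (0, 'c'), (1, 'b'), (3, 'b'), (2, 'c')]


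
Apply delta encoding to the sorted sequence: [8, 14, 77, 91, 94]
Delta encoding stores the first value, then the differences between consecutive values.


First value: 8
Deltas:
  14 - 8 = 6
  77 - 14 = 63
  91 - 77 = 14
  94 - 91 = 3


Delta encoded: [8, 6, 63, 14, 3]


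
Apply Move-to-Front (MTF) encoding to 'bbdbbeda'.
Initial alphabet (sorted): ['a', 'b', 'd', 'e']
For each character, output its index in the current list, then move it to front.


MTF encoding:
'b': index 1 in ['a', 'b', 'd', 'e'] -> ['b', 'a', 'd', 'e']
'b': index 0 in ['b', 'a', 'd', 'e'] -> ['b', 'a', 'd', 'e']
'd': index 2 in ['b', 'a', 'd', 'e'] -> ['d', 'b', 'a', 'e']
'b': index 1 in ['d', 'b', 'a', 'e'] -> ['b', 'd', 'a', 'e']
'b': index 0 in ['b', 'd', 'a', 'e'] -> ['b', 'd', 'a', 'e']
'e': index 3 in ['b', 'd', 'a', 'e'] -> ['e', 'b', 'd', 'a']
'd': index 2 in ['e', 'b', 'd', 'a'] -> ['d', 'e', 'b', 'a']
'a': index 3 in ['d', 'e', 'b', 'a'] -> ['a', 'd', 'e', 'b']


Output: [1, 0, 2, 1, 0, 3, 2, 3]


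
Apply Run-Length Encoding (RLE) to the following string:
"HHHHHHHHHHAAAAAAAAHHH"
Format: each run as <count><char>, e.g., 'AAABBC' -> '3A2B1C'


Scanning runs left to right:
  i=0: run of 'H' x 10 -> '10H'
  i=10: run of 'A' x 8 -> '8A'
  i=18: run of 'H' x 3 -> '3H'

RLE = 10H8A3H


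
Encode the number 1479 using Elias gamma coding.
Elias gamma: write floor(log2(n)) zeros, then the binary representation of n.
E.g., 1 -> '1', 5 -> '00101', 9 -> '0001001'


num_bits = floor(log2(1479)) + 1 = 11
leading_zeros = num_bits - 1 = 10
binary(1479) = 10111000111

Elias gamma(1479) = '0000000000' + '10111000111' = 000000000010111000111 (21 bits)


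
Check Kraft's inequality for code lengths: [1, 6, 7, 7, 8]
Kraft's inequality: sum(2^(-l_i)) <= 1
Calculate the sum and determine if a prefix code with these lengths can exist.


Sum = 2^(-1) + 2^(-6) + 2^(-7) + 2^(-7) + 2^(-8)
    = 0.5 + 0.015625 + 0.0078125 + 0.0078125 + 0.00390625
    = 137/256 = 0.53515625
Since 0.53515625 <= 1, Kraft's inequality IS satisfied.
A prefix code with these lengths CAN exist.

Kraft sum = 0.53515625. Satisfied.


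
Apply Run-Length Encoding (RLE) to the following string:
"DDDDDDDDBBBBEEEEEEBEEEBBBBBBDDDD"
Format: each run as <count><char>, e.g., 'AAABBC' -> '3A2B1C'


Scanning runs left to right:
  i=0: run of 'D' x 8 -> '8D'
  i=8: run of 'B' x 4 -> '4B'
  i=12: run of 'E' x 6 -> '6E'
  i=18: run of 'B' x 1 -> '1B'
  i=19: run of 'E' x 3 -> '3E'
  i=22: run of 'B' x 6 -> '6B'
  i=28: run of 'D' x 4 -> '4D'

RLE = 8D4B6E1B3E6B4D


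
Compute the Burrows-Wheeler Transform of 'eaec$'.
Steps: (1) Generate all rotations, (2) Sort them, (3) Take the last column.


Rotations (sorted):
  0: $eaec -> last char: c
  1: aec$e -> last char: e
  2: c$eae -> last char: e
  3: eaec$ -> last char: $
  4: ec$ea -> last char: a


BWT = cee$a


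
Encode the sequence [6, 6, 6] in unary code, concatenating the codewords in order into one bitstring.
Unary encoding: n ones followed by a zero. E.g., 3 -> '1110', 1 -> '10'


Encode each number as n ones followed by a terminating 0:
  6 -> 1111110 (7 bits)
  6 -> 1111110 (7 bits)
  6 -> 1111110 (7 bits)
Total length = 7 + 7 + 7 = 21 bits.

Unary([6, 6, 6]) = 111111011111101111110 (21 bits)


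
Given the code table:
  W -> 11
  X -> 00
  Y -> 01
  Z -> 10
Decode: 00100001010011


Decoding:
00 -> X
10 -> Z
00 -> X
01 -> Y
01 -> Y
00 -> X
11 -> W


Result: XZXYYXW


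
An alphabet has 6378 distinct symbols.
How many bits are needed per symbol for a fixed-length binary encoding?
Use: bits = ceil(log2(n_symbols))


log2(6378) = 12.6389
Bracket: 2^12 = 4096 < 6378 <= 2^13 = 8192
So ceil(log2(6378)) = 13

bits = ceil(log2(6378)) = ceil(12.6389) = 13 bits


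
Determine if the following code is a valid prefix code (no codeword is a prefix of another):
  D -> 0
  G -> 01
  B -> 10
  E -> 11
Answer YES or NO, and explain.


Checking each pair (does one codeword prefix another?):
  D='0' vs G='01': prefix -- VIOLATION

NO -- this is NOT a valid prefix code. D (0) is a prefix of G (01).


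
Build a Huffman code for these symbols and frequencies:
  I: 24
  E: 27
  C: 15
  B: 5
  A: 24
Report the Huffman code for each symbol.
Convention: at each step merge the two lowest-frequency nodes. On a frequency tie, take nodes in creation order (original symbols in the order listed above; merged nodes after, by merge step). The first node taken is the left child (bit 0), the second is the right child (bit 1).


Huffman tree construction:
Step 1: Merge B(5) + C(15) = 20
Step 2: Merge (B+C)(20) + I(24) = 44
Step 3: Merge A(24) + E(27) = 51
Step 4: Merge ((B+C)+I)(44) + (A+E)(51) = 95
Read each symbol's code off the tree from the root (left child = 0, right child = 1).

Codes:
  I: 01 (length 2)
  E: 11 (length 2)
  C: 001 (length 3)
  B: 000 (length 3)
  A: 10 (length 2)
Average code length: 210/95 = 2.2105 bits/symbol


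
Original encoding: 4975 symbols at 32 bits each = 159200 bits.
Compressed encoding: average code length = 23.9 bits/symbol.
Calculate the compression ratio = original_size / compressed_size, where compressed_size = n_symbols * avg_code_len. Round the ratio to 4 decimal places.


original_size = n_symbols * orig_bits = 4975 * 32 = 159200 bits
compressed_size = n_symbols * avg_code_len = 4975 * 23.9 = 118902.5 bits
ratio = original_size / compressed_size = 159200 / 118902.5 = 1.3389

Compression ratio = 1.3389


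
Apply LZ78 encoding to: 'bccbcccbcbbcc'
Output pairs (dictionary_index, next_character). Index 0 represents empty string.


LZ78 encoding steps:
Dictionary: {0: ''}
Step 1: w='' (idx 0), next='b' -> output (0, 'b'), add 'b' as idx 1
Step 2: w='' (idx 0), next='c' -> output (0, 'c'), add 'c' as idx 2
Step 3: w='c' (idx 2), next='b' -> output (2, 'b'), add 'cb' as idx 3
Step 4: w='c' (idx 2), next='c' -> output (2, 'c'), add 'cc' as idx 4
Step 5: w='cb' (idx 3), next='c' -> output (3, 'c'), add 'cbc' as idx 5
Step 6: w='b' (idx 1), next='b' -> output (1, 'b'), add 'bb' as idx 6
Step 7: w='cc' (idx 4), end of input -> output (4, '')


Encoded: [(0, 'b'), (0, 'c'), (2, 'b'), (2, 'c'), (3, 'c'), (1, 'b'), (4, '')]


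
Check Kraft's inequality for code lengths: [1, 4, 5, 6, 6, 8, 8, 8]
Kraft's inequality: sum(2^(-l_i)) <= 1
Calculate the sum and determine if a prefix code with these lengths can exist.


Sum = 2^(-1) + 2^(-4) + 2^(-5) + 2^(-6) + 2^(-6) + 2^(-8) + 2^(-8) + 2^(-8)
    = 0.5 + 0.0625 + 0.03125 + 0.015625 + 0.015625 + 0.00390625 + 0.00390625 + 0.00390625
    = 163/256 = 0.63671875
Since 0.63671875 <= 1, Kraft's inequality IS satisfied.
A prefix code with these lengths CAN exist.

Kraft sum = 0.63671875. Satisfied.


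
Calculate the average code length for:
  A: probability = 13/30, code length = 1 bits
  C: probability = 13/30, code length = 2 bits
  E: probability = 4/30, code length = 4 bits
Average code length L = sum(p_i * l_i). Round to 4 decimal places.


Weighted contributions p_i * l_i:
  A: (13/30) * 1 = 13/30
  C: (13/30) * 2 = 26/30
  E: (4/30) * 4 = 16/30
Sum = (13 + 26 + 16)/30 = 55/30

L = 55/30 = 1.8333 bits/symbol


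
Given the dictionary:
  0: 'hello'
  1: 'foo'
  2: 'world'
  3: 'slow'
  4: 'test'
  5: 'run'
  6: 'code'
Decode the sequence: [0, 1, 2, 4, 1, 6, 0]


Look up each index in the dictionary:
  0 -> 'hello'
  1 -> 'foo'
  2 -> 'world'
  4 -> 'test'
  1 -> 'foo'
  6 -> 'code'
  0 -> 'hello'

Decoded: "hello foo world test foo code hello"


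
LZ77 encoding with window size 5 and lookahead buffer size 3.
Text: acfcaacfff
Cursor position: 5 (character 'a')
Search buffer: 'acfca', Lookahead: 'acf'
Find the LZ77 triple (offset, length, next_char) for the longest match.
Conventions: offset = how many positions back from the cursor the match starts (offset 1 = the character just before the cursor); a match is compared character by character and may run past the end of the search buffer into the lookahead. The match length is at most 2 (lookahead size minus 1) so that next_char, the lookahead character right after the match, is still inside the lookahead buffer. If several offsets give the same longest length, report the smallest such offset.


Try each offset into the search buffer:
  offset=1 (pos 4, char 'a'): match length 1
  offset=2 (pos 3, char 'c'): match length 0
  offset=3 (pos 2, char 'f'): match length 0
  offset=4 (pos 1, char 'c'): match length 0
  offset=5 (pos 0, char 'a'): match length 2
Longest match has length 2 at offset 5.
next_char = character at position 5 + 2 = 7 -> 'f'

Best match: offset=5, length=2 (matching 'ac' starting at position 0)
LZ77 triple: (5, 2, 'f')


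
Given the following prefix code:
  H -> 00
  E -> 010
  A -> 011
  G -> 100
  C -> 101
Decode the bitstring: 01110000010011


Decoding step by step:
Bits 011 -> A
Bits 100 -> G
Bits 00 -> H
Bits 010 -> E
Bits 011 -> A


Decoded message: AGHEA


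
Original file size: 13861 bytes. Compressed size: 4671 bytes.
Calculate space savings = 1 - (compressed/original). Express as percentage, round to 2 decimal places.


ratio = compressed/original = 4671/13861 = 0.336989
savings = 1 - ratio = 1 - 0.336989 = 0.663011
as a percentage: 0.663011 * 100 = 66.3%

Space savings = 1 - 4671/13861 = 66.3%


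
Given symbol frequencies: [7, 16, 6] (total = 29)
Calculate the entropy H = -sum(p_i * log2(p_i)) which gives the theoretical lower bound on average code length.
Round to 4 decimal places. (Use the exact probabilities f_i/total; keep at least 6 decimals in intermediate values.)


Per-symbol terms -p_i * log2(p_i) with p_i = f_i/29:
  p = 7/29 = 0.241379: log2(p) = -2.050626, -p*log2(p) = 0.494979
  p = 16/29 = 0.551724: log2(p) = -0.857981, -p*log2(p) = 0.473369
  p = 6/29 = 0.206897: log2(p) = -2.273018, -p*log2(p) = 0.470280
H = 0.494979 + 0.473369 + 0.470280 = 1.438628

H = 1.4386 bits/symbol


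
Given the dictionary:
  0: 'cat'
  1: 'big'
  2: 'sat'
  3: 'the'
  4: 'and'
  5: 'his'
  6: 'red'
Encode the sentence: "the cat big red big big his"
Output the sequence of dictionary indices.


Look up each word in the dictionary:
  'the' -> 3
  'cat' -> 0
  'big' -> 1
  'red' -> 6
  'big' -> 1
  'big' -> 1
  'his' -> 5

Encoded: [3, 0, 1, 6, 1, 1, 5]


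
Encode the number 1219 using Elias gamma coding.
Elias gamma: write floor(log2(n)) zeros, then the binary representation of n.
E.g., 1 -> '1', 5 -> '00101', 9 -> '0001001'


num_bits = floor(log2(1219)) + 1 = 11
leading_zeros = num_bits - 1 = 10
binary(1219) = 10011000011

Elias gamma(1219) = '0000000000' + '10011000011' = 000000000010011000011 (21 bits)


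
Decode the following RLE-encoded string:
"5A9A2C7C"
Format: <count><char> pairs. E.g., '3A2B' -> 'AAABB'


Expanding each <count><char> pair:
  5A -> 'AAAAA'
  9A -> 'AAAAAAAAA'
  2C -> 'CC'
  7C -> 'CCCCCCC'

Decoded = AAAAAAAAAAAAAACCCCCCCCC


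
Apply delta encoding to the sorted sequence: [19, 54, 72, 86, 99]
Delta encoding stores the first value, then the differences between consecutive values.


First value: 19
Deltas:
  54 - 19 = 35
  72 - 54 = 18
  86 - 72 = 14
  99 - 86 = 13


Delta encoded: [19, 35, 18, 14, 13]


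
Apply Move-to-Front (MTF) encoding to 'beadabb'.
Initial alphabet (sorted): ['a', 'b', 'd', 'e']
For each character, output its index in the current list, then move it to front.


MTF encoding:
'b': index 1 in ['a', 'b', 'd', 'e'] -> ['b', 'a', 'd', 'e']
'e': index 3 in ['b', 'a', 'd', 'e'] -> ['e', 'b', 'a', 'd']
'a': index 2 in ['e', 'b', 'a', 'd'] -> ['a', 'e', 'b', 'd']
'd': index 3 in ['a', 'e', 'b', 'd'] -> ['d', 'a', 'e', 'b']
'a': index 1 in ['d', 'a', 'e', 'b'] -> ['a', 'd', 'e', 'b']
'b': index 3 in ['a', 'd', 'e', 'b'] -> ['b', 'a', 'd', 'e']
'b': index 0 in ['b', 'a', 'd', 'e'] -> ['b', 'a', 'd', 'e']


Output: [1, 3, 2, 3, 1, 3, 0]


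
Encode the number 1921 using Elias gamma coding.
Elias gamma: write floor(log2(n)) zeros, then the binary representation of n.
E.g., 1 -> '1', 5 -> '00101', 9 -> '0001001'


num_bits = floor(log2(1921)) + 1 = 11
leading_zeros = num_bits - 1 = 10
binary(1921) = 11110000001

Elias gamma(1921) = '0000000000' + '11110000001' = 000000000011110000001 (21 bits)


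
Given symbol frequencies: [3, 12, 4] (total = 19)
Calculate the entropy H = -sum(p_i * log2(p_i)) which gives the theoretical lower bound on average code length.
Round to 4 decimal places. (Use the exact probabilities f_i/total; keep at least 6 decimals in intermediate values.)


Per-symbol terms -p_i * log2(p_i) with p_i = f_i/19:
  p = 3/19 = 0.157895: log2(p) = -2.662965, -p*log2(p) = 0.420468
  p = 12/19 = 0.631579: log2(p) = -0.662965, -p*log2(p) = 0.418715
  p = 4/19 = 0.210526: log2(p) = -2.247928, -p*log2(p) = 0.473248
H = 0.420468 + 0.418715 + 0.473248 = 1.312431

H = 1.3124 bits/symbol


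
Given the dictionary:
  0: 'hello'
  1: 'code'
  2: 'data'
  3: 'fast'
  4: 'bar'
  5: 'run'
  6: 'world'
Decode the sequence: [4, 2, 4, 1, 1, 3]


Look up each index in the dictionary:
  4 -> 'bar'
  2 -> 'data'
  4 -> 'bar'
  1 -> 'code'
  1 -> 'code'
  3 -> 'fast'

Decoded: "bar data bar code code fast"


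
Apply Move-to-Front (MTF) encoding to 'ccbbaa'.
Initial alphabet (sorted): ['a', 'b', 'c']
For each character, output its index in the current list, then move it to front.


MTF encoding:
'c': index 2 in ['a', 'b', 'c'] -> ['c', 'a', 'b']
'c': index 0 in ['c', 'a', 'b'] -> ['c', 'a', 'b']
'b': index 2 in ['c', 'a', 'b'] -> ['b', 'c', 'a']
'b': index 0 in ['b', 'c', 'a'] -> ['b', 'c', 'a']
'a': index 2 in ['b', 'c', 'a'] -> ['a', 'b', 'c']
'a': index 0 in ['a', 'b', 'c'] -> ['a', 'b', 'c']


Output: [2, 0, 2, 0, 2, 0]


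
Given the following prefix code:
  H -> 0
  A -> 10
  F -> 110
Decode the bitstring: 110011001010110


Decoding step by step:
Bits 110 -> F
Bits 0 -> H
Bits 110 -> F
Bits 0 -> H
Bits 10 -> A
Bits 10 -> A
Bits 110 -> F


Decoded message: FHFHAAF


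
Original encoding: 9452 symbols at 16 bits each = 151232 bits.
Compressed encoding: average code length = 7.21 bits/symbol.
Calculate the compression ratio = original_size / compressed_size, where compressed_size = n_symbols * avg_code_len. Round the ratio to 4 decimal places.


original_size = n_symbols * orig_bits = 9452 * 16 = 151232 bits
compressed_size = n_symbols * avg_code_len = 9452 * 7.21 = 68148.92 bits
ratio = original_size / compressed_size = 151232 / 68148.92 = 2.2191

Compression ratio = 2.2191


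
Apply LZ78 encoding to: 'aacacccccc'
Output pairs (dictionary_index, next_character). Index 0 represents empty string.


LZ78 encoding steps:
Dictionary: {0: ''}
Step 1: w='' (idx 0), next='a' -> output (0, 'a'), add 'a' as idx 1
Step 2: w='a' (idx 1), next='c' -> output (1, 'c'), add 'ac' as idx 2
Step 3: w='ac' (idx 2), next='c' -> output (2, 'c'), add 'acc' as idx 3
Step 4: w='' (idx 0), next='c' -> output (0, 'c'), add 'c' as idx 4
Step 5: w='c' (idx 4), next='c' -> output (4, 'c'), add 'cc' as idx 5
Step 6: w='c' (idx 4), end of input -> output (4, '')


Encoded: [(0, 'a'), (1, 'c'), (2, 'c'), (0, 'c'), (4, 'c'), (4, '')]


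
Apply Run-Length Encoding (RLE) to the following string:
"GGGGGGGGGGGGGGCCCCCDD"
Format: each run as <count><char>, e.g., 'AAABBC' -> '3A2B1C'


Scanning runs left to right:
  i=0: run of 'G' x 14 -> '14G'
  i=14: run of 'C' x 5 -> '5C'
  i=19: run of 'D' x 2 -> '2D'

RLE = 14G5C2D


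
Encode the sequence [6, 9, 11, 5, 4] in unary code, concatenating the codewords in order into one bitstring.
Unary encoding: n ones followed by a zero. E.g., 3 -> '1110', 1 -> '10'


Encode each number as n ones followed by a terminating 0:
  6 -> 1111110 (7 bits)
  9 -> 1111111110 (10 bits)
  11 -> 111111111110 (12 bits)
  5 -> 111110 (6 bits)
  4 -> 11110 (5 bits)
Total length = 7 + 10 + 12 + 6 + 5 = 40 bits.

Unary([6, 9, 11, 5, 4]) = 1111110111111111011111111111011111011110 (40 bits)


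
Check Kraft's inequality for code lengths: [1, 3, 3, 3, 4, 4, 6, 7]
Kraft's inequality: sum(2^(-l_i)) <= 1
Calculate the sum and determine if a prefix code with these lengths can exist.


Sum = 2^(-1) + 2^(-3) + 2^(-3) + 2^(-3) + 2^(-4) + 2^(-4) + 2^(-6) + 2^(-7)
    = 0.5 + 0.125 + 0.125 + 0.125 + 0.0625 + 0.0625 + 0.015625 + 0.0078125
    = 131/128 = 1.0234375
Since 1.0234375 > 1, Kraft's inequality is NOT satisfied.
A prefix code with these lengths CANNOT exist.

Kraft sum = 1.0234375. Not satisfied.


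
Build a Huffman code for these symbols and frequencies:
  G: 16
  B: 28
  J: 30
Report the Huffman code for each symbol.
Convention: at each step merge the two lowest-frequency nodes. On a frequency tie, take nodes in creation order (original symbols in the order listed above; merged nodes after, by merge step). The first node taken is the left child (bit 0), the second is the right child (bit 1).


Huffman tree construction:
Step 1: Merge G(16) + B(28) = 44
Step 2: Merge J(30) + (G+B)(44) = 74
Read each symbol's code off the tree from the root (left child = 0, right child = 1).

Codes:
  G: 10 (length 2)
  B: 11 (length 2)
  J: 0 (length 1)
Average code length: 118/74 = 1.5946 bits/symbol


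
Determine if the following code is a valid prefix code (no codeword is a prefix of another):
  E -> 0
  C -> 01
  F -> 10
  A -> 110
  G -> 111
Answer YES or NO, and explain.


Checking each pair (does one codeword prefix another?):
  E='0' vs C='01': prefix -- VIOLATION

NO -- this is NOT a valid prefix code. E (0) is a prefix of C (01).


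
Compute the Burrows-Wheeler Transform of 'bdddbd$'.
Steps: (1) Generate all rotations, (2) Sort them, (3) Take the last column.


Rotations (sorted):
  0: $bdddbd -> last char: d
  1: bd$bddd -> last char: d
  2: bdddbd$ -> last char: $
  3: d$bdddb -> last char: b
  4: dbd$bdd -> last char: d
  5: ddbd$bd -> last char: d
  6: dddbd$b -> last char: b


BWT = dd$bddb


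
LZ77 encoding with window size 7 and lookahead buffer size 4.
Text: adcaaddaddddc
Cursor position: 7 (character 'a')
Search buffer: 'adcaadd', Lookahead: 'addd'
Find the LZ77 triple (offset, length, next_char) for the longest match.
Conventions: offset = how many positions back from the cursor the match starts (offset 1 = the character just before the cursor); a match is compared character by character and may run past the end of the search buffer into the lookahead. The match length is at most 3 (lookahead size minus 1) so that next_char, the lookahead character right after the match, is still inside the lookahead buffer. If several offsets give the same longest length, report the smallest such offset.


Try each offset into the search buffer:
  offset=1 (pos 6, char 'd'): match length 0
  offset=2 (pos 5, char 'd'): match length 0
  offset=3 (pos 4, char 'a'): match length 3
  offset=4 (pos 3, char 'a'): match length 1
  offset=5 (pos 2, char 'c'): match length 0
  offset=6 (pos 1, char 'd'): match length 0
  offset=7 (pos 0, char 'a'): match length 2
Longest match has length 3 at offset 3.
next_char = character at position 7 + 3 = 10 -> 'd'

Best match: offset=3, length=3 (matching 'add' starting at position 4)
LZ77 triple: (3, 3, 'd')


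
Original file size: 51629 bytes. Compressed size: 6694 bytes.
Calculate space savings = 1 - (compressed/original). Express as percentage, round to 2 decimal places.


ratio = compressed/original = 6694/51629 = 0.129656
savings = 1 - ratio = 1 - 0.129656 = 0.870344
as a percentage: 0.870344 * 100 = 87.03%

Space savings = 1 - 6694/51629 = 87.03%


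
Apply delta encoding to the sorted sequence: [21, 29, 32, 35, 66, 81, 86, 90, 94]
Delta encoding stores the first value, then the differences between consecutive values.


First value: 21
Deltas:
  29 - 21 = 8
  32 - 29 = 3
  35 - 32 = 3
  66 - 35 = 31
  81 - 66 = 15
  86 - 81 = 5
  90 - 86 = 4
  94 - 90 = 4


Delta encoded: [21, 8, 3, 3, 31, 15, 5, 4, 4]


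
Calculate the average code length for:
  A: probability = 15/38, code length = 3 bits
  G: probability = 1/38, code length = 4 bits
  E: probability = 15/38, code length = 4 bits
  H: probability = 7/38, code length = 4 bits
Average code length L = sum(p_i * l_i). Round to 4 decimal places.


Weighted contributions p_i * l_i:
  A: (15/38) * 3 = 45/38
  G: (1/38) * 4 = 4/38
  E: (15/38) * 4 = 60/38
  H: (7/38) * 4 = 28/38
Sum = (45 + 4 + 60 + 28)/38 = 137/38

L = 137/38 = 3.6053 bits/symbol


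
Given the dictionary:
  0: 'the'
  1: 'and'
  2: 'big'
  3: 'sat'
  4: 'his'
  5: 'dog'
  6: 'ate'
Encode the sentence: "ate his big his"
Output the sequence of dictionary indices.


Look up each word in the dictionary:
  'ate' -> 6
  'his' -> 4
  'big' -> 2
  'his' -> 4

Encoded: [6, 4, 2, 4]


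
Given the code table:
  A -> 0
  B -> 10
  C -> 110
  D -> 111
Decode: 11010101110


Decoding:
110 -> C
10 -> B
10 -> B
111 -> D
0 -> A


Result: CBBDA


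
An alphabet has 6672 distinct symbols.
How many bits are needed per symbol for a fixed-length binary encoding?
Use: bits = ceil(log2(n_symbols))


log2(6672) = 12.7039
Bracket: 2^12 = 4096 < 6672 <= 2^13 = 8192
So ceil(log2(6672)) = 13

bits = ceil(log2(6672)) = ceil(12.7039) = 13 bits


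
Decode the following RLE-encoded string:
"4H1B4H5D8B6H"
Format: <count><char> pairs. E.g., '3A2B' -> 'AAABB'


Expanding each <count><char> pair:
  4H -> 'HHHH'
  1B -> 'B'
  4H -> 'HHHH'
  5D -> 'DDDDD'
  8B -> 'BBBBBBBB'
  6H -> 'HHHHHH'

Decoded = HHHHBHHHHDDDDDBBBBBBBBHHHHHH


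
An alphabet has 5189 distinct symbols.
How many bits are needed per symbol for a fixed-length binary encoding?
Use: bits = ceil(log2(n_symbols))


log2(5189) = 12.3412
Bracket: 2^12 = 4096 < 5189 <= 2^13 = 8192
So ceil(log2(5189)) = 13

bits = ceil(log2(5189)) = ceil(12.3412) = 13 bits


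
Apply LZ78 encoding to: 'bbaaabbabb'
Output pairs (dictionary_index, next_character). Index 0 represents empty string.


LZ78 encoding steps:
Dictionary: {0: ''}
Step 1: w='' (idx 0), next='b' -> output (0, 'b'), add 'b' as idx 1
Step 2: w='b' (idx 1), next='a' -> output (1, 'a'), add 'ba' as idx 2
Step 3: w='' (idx 0), next='a' -> output (0, 'a'), add 'a' as idx 3
Step 4: w='a' (idx 3), next='b' -> output (3, 'b'), add 'ab' as idx 4
Step 5: w='ba' (idx 2), next='b' -> output (2, 'b'), add 'bab' as idx 5
Step 6: w='b' (idx 1), end of input -> output (1, '')


Encoded: [(0, 'b'), (1, 'a'), (0, 'a'), (3, 'b'), (2, 'b'), (1, '')]
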